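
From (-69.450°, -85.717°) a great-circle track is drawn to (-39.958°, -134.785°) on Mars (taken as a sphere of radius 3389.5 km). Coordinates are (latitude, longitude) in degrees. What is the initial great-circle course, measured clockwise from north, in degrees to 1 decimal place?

292.9°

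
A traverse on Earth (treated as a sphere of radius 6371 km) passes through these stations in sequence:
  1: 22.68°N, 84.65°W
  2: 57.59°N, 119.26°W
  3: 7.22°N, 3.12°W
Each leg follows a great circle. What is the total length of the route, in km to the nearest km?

15597 km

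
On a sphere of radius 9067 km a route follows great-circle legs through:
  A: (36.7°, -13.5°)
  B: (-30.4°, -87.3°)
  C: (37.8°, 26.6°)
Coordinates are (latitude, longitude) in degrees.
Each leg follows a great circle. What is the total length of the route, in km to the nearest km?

35159 km

Leg A→B: central angle 1.6805 rad, distance 15237.1 km.
Leg B→C: central angle 2.1972 rad, distance 19922.3 km.
Total: 15237.1 + 19922.3 ≈ 35159 km.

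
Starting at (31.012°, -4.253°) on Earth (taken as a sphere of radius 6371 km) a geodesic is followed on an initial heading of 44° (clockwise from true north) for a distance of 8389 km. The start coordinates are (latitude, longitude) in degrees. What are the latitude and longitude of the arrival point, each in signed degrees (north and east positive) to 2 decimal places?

Angular distance δ = d/R = 8389/6371 = 1.31675 rad; initial bearing θ = 0.7679 rad.
sin φ₂ = sin φ₁ cos δ + cos φ₁ sin δ cos θ = (0.5152)(0.2513) + (0.8571)(0.9679)(0.7193) = 0.7262, so φ₂ = 46.57°.
Δλ = atan2(sin θ sin δ cos φ₁, cos δ − sin φ₁ sin φ₂) = atan2(0.5763, -0.1228) = 102.033°.
λ₂ = -4.253° + 102.033° = 97.78°.

46.57°, 97.78°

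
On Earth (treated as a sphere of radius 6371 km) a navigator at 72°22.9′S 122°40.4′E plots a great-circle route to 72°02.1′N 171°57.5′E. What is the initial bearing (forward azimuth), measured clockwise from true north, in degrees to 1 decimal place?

26.0°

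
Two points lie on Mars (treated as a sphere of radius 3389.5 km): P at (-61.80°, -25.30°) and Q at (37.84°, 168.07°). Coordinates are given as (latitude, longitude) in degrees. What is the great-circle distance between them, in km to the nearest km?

9149 km

Let φ₁ = -1.0786 rad, φ₂ = 0.6604 rad, and Δλ = -2.9082 rad.
cos c = sin φ₁ sin φ₂ + cos φ₁ cos φ₂ cos Δλ = (-0.8813)(0.6135) + (0.4726)(0.7897)(-0.9729) = -0.90371,
so c = arccos(-0.90371) = 2.69916 rad.
Distance = R·c = 3389.5 × 2.6992 ≈ 9149 km.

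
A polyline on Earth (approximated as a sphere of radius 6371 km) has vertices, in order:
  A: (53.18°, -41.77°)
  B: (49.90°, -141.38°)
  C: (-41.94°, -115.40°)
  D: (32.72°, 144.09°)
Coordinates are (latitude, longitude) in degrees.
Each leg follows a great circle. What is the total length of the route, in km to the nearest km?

29998 km

Leg A→B: central angle 0.9910 rad, distance 6313.4 km.
Leg B→C: central angle 1.6514 rad, distance 10521.1 km.
Leg C→D: central angle 2.0662 rad, distance 13164.0 km.
Total: 6313.4 + 10521.1 + 13164.0 ≈ 29998 km.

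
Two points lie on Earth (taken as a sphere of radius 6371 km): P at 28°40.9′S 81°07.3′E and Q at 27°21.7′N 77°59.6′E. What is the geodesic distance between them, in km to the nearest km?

With latitudes φ₁ = -28.682°, φ₂ = 27.362° and longitude difference Δλ = -3.128°:
cos c = sin φ₁ sin φ₂ + cos φ₁ cos φ₂ cos Δλ = (-0.4799)(0.4596) + (0.8773)(0.8881)(0.9985) = 0.55740,
so c = arccos(0.55740) = 0.97954 rad.
Distance = R·c = 6371 × 0.9795 ≈ 6241 km.

6241 km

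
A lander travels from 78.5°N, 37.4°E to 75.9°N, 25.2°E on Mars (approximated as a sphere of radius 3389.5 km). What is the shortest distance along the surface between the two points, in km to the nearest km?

221 km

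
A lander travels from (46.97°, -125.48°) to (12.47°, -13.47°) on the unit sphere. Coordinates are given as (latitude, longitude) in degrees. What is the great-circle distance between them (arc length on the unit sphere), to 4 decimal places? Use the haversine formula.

1.6628

Let φ₁ = 0.8198 rad, φ₂ = 0.2176 rad, and Δλ = 1.9549 rad.
Haversine: a = sin²(Δφ/2) + cos φ₁ cos φ₂ sin²(Δλ/2) = 0.0879 + (0.6824)(0.9764)(0.6874) = 0.54593.
Central angle c = 2·arcsin(√a) = 1.66279 rad.
On the unit sphere the arc length equals the central angle: 1.6628.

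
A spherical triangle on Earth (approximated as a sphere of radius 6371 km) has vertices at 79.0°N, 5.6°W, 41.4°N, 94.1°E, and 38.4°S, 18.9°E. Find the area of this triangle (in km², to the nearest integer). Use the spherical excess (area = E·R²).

Side lengths (central angles): a = 1.8344, b = 2.0642, c = 0.8956 rad; semiperimeter s = 2.3971.
By l'Huilier's theorem, tan(E/4) = √[tan(s/2) tan((s−a)/2) tan((s−b)/2) tan((s−c)/2)], giving spherical excess E = 1.3133 rad.
Area = E·R² = 1.3133 × (6371)² ≈ 53305639 km².

53305639 km²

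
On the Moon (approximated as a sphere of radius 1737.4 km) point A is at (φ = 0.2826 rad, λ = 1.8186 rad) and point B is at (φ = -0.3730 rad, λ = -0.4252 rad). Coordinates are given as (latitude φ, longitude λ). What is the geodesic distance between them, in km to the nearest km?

In radians: φ₁ = 0.2826, φ₂ = -0.3730, Δλ = -128.560° = -2.2438 rad.
Haversine: a = sin²(Δφ/2) + cos φ₁ cos φ₂ sin²(Δλ/2) = 0.1037 + (0.9603)(0.9312)(0.8117) = 0.82953.
Central angle c = 2·arcsin(√a) = 2.29037 rad.
Distance = R·c = 1737.4 × 2.2904 ≈ 3979 km.

3979 km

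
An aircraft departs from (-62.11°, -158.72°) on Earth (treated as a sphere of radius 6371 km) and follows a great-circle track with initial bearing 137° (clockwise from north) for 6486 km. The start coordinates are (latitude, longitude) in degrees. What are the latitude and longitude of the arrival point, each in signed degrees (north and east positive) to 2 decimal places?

Angular distance δ = d/R = 6486/6371 = 1.01805 rad; initial bearing θ = 2.3911 rad.
sin φ₂ = sin φ₁ cos δ + cos φ₁ sin δ cos θ = (-0.8838)(0.5250) + (0.4678)(0.8511)(-0.7314) = -0.7552, so φ₂ = -49.04°.
Δλ = atan2(sin θ sin δ cos φ₁, cos δ − sin φ₁ sin φ₂) = atan2(0.2715, -0.1425) = 117.686°.
λ₂ = -158.720° + 117.686° = -41.03°.

-49.04°, -41.03°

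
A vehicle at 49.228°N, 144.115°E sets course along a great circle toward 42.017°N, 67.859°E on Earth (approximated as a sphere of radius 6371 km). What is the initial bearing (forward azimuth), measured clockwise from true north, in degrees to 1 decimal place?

292.8°

With φ₁ = 0.8592, φ₂ = 0.7333, Δλ = -1.3309 rad, the forward-azimuth formula gives
θ = atan2( sin Δλ cos φ₂ , cos φ₁ sin φ₂ − sin φ₁ cos φ₂ cos Δλ ) = atan2(-0.7217, 0.3034) = -67.19°.
Adding 360° brings this into [0°, 360°): 292.8°.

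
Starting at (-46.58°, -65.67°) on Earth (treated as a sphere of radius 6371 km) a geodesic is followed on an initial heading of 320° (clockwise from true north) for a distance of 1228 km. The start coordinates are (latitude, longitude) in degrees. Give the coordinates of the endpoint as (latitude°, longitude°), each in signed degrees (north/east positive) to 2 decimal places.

Angular distance δ = d/R = 1228/6371 = 0.19275 rad; initial bearing θ = 5.5851 rad.
sin φ₂ = sin φ₁ cos δ + cos φ₁ sin δ cos θ = (-0.7263)(0.9815) + (0.6873)(0.1916)(0.7660) = -0.6120, so φ₂ = -37.74°.
Δλ = atan2(sin θ sin δ cos φ₁, cos δ − sin φ₁ sin φ₂) = atan2(-0.0846, 0.5369) = -8.957°.
λ₂ = -65.670° − 8.957° = -74.63°.

-37.74°, -74.63°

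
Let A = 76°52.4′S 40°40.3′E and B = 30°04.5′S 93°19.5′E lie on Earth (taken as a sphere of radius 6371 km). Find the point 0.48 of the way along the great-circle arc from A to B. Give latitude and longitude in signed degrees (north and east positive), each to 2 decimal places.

The central angle between A and B is δ = 0.9182 rad.
With f = 0.48, the slerp weights are sin((1−f)δ)/sin δ = 0.5784 and sin(fδ)/sin δ = 0.5369.
Weighted sum of the unit vectors: (0.5784)·(0.1722,0.1480,-0.9739) + (0.5369)·(-0.0502,0.8639,-0.5011) = (0.0727, 0.5495, -0.8323).
Converting back: φ = atan2(z, √(x²+y²)) = -56.34°, λ = atan2(y, x) = 82.47°.

-56.34°, 82.47°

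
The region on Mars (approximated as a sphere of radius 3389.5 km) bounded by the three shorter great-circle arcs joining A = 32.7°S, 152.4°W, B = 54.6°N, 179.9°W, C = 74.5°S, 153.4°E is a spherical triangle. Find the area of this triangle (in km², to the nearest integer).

8829591 km²

Side lengths (central angles): a = 2.2747, b = 0.8604, c = 1.5788 rad; semiperimeter s = 2.3569.
By l'Huilier's theorem, tan(E/4) = √[tan(s/2) tan((s−a)/2) tan((s−b)/2) tan((s−c)/2)], giving spherical excess E = 0.7685 rad.
Area = E·R² = 0.7685 × (3389.5)² ≈ 8829591 km².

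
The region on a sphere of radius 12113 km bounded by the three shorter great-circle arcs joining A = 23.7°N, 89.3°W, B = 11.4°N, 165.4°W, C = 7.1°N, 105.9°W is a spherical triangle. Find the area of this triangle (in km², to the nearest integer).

Side lengths (central angles): a = 1.0261, b = 0.4016, c = 1.2713 rad; semiperimeter s = 1.3495.
By l'Huilier's theorem, tan(E/4) = √[tan(s/2) tan((s−a)/2) tan((s−b)/2) tan((s−c)/2)], giving spherical excess E = 0.2045 rad.
Area = E·R² = 0.2045 × (12113)² ≈ 30006488 km².

30006488 km²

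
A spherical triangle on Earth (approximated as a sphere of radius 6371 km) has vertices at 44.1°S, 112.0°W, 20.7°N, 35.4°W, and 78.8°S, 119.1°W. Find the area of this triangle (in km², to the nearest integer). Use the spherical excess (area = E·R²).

28247941 km²

Side lengths (central angles): a = 1.9037, b = 0.6075, c = 1.6612 rad; semiperimeter s = 2.0862.
By l'Huilier's theorem, tan(E/4) = √[tan(s/2) tan((s−a)/2) tan((s−b)/2) tan((s−c)/2)], giving spherical excess E = 0.6959 rad.
Area = E·R² = 0.6959 × (6371)² ≈ 28247941 km².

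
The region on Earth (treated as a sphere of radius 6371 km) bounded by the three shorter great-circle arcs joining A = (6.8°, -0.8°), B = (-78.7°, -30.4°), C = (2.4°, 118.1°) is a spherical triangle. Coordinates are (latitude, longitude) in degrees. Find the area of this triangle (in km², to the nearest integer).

Side lengths (central angles): a = 1.7803, b = 2.0652, c = 1.5177 rad; semiperimeter s = 2.6816.
By l'Huilier's theorem, tan(E/4) = √[tan(s/2) tan((s−a)/2) tan((s−b)/2) tan((s−c)/2)], giving spherical excess E = 2.3277 rad.
Area = E·R² = 2.3277 × (6371)² ≈ 94480609 km².

94480609 km²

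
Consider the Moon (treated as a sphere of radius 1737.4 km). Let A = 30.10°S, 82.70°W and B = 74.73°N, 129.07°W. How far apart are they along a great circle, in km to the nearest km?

3307 km

With latitudes φ₁ = -30.100°, φ₂ = 74.730° and longitude difference Δλ = -46.370°:
cos c = sin φ₁ sin φ₂ + cos φ₁ cos φ₂ cos Δλ = (-0.5015)(0.9647) + (0.8652)(0.2634)(0.6900) = -0.32659,
so c = arccos(-0.32659) = 1.90349 rad.
Distance = R·c = 1737.4 × 1.9035 ≈ 3307 km.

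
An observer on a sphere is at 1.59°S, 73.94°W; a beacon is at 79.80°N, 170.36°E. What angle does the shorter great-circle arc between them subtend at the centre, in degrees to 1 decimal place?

96.0°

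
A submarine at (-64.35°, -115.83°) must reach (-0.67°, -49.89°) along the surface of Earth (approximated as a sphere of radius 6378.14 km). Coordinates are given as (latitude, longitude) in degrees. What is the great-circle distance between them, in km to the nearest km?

With latitudes φ₁ = -64.350°, φ₂ = -0.670° and longitude difference Δλ = 65.940°:
cos c = sin φ₁ sin φ₂ + cos φ₁ cos φ₂ cos Δλ = (-0.9015)(-0.0117) + (0.4329)(0.9999)(0.4077) = 0.18701,
so c = arccos(0.18701) = 1.38268 rad.
Distance = R·c = 6378.14 × 1.3827 ≈ 8819 km.

8819 km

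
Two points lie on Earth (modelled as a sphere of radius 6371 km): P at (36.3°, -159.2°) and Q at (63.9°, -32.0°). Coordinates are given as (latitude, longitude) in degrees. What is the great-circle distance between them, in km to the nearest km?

With latitudes φ₁ = 36.300°, φ₂ = 63.900° and longitude difference Δλ = 127.200°:
Haversine: a = sin²(Δφ/2) + cos φ₁ cos φ₂ sin²(Δλ/2) = 0.0569 + (0.8059)(0.4399)(0.8023) = 0.34136.
Central angle c = 2·arcsin(√a) = 1.24794 rad.
Distance = R·c = 6371 × 1.2479 ≈ 7951 km.

7951 km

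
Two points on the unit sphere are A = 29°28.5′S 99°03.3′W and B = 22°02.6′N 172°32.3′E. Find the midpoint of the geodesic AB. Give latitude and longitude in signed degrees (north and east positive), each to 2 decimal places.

The central angle between A and B is δ = 1.7337 rad.
With f = 0.5, the slerp weights are sin((1−f)δ)/sin δ = 0.7725 and sin(fδ)/sin δ = 0.7725.
Weighted sum of the unit vectors: (0.7725)·(-0.1370,-0.8597,-0.4920) + (0.7725)·(-0.9191,0.1204,0.3753) = (-0.8159, -0.5712, -0.0902).
Converting back: φ = atan2(z, √(x²+y²)) = -5.17°, λ = atan2(y, x) = -145.00°.

-5.17°, -145.00°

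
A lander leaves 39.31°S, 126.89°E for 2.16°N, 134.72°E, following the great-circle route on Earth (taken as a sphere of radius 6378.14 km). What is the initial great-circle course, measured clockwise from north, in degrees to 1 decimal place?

With φ₁ = -0.6861, φ₂ = 0.0377, Δλ = 0.1367 rad, the forward-azimuth formula gives
θ = atan2( sin Δλ cos φ₂ , cos φ₁ sin φ₂ − sin φ₁ cos φ₂ cos Δλ ) = atan2(0.1361, 0.6563) = 11.72°.
So the initial bearing is 11.7°.

11.7°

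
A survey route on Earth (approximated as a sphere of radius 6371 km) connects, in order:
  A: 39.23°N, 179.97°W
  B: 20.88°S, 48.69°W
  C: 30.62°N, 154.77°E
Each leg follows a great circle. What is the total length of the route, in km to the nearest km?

32409 km

Leg A→B: central angle 2.3502 rad, distance 14973.4 km.
Leg B→C: central angle 2.7366 rad, distance 17435.1 km.
Total: 14973.4 + 17435.1 ≈ 32409 km.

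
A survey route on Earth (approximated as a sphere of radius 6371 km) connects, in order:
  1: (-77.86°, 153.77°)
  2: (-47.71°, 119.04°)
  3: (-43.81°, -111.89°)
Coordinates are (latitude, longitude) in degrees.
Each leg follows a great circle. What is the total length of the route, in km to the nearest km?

12345 km

Leg 1→2: central angle 0.5744 rad, distance 3659.7 km.
Leg 2→3: central angle 1.3633 rad, distance 8685.3 km.
Total: 3659.7 + 8685.3 ≈ 12345 km.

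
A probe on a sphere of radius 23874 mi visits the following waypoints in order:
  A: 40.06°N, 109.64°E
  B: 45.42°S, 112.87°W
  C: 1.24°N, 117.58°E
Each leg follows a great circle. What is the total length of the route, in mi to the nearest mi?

110932 mi

Leg A→B: central angle 2.5952 rad, distance 61958.7 mi.
Leg B→C: central angle 2.0513 rad, distance 48973.3 mi.
Total: 61958.7 + 48973.3 ≈ 110932 mi.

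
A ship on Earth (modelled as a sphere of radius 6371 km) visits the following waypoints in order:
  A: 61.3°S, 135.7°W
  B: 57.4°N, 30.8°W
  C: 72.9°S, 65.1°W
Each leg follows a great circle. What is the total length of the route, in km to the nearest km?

Leg A→B: central angle 2.5073 rad, distance 15973.9 km.
Leg B→C: central angle 2.3109 rad, distance 14722.5 km.
Total: 15973.9 + 14722.5 ≈ 30696 km.

30696 km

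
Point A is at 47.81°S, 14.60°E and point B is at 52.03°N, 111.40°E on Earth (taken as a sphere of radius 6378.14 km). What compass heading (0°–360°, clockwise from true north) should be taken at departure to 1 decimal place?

With φ₁ = -0.8344, φ₂ = 0.9081, Δλ = 1.6895 rad, the forward-azimuth formula gives
θ = atan2( sin Δλ cos φ₂ , cos φ₁ sin φ₂ − sin φ₁ cos φ₂ cos Δλ ) = atan2(0.6109, 0.4755) = 52.11°.
So the initial bearing is 52.1°.

52.1°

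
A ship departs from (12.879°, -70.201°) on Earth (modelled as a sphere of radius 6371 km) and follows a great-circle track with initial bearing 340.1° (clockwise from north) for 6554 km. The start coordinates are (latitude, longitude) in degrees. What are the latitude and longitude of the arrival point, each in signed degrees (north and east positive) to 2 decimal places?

Angular distance δ = d/R = 6554/6371 = 1.02872 rad; initial bearing θ = 5.9359 rad.
sin φ₂ = sin φ₁ cos δ + cos φ₁ sin δ cos θ = (0.2229)(0.5159) + (0.9748)(0.8566)(0.9403) = 0.9002, so φ₂ = 64.19°.
Δλ = atan2(sin θ sin δ cos φ₁, cos δ − sin φ₁ sin φ₂) = atan2(-0.2842, 0.3153) = -42.039°.
λ₂ = -70.201° − 42.039° = -112.24°.

64.19°, -112.24°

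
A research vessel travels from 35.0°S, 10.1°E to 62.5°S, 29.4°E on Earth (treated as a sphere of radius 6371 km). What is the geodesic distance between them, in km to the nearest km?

3339 km

In radians: φ₁ = -0.6109, φ₂ = -1.0908, Δλ = 19.300° = 0.3368 rad.
cos c = sin φ₁ sin φ₂ + cos φ₁ cos φ₂ cos Δλ = (-0.5736)(-0.8870) + (0.8192)(0.4617)(0.9438) = 0.86575,
so c = arccos(0.86575) = 0.52414 rad.
Distance = R·c = 6371 × 0.5241 ≈ 3339 km.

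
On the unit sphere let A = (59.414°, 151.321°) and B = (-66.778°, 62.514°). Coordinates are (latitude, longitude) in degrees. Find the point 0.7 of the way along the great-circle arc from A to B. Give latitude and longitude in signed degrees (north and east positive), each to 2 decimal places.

-31.72°, 103.49°

Central angle δ = 2.4766 rad. Interpolating on the sphere with fraction f = 0.7:
P = [sin((1−f)δ)·A + sin(fδ)·B] / sin δ = 1.0964·A + 1.5992·B in Cartesian coordinates,
giving P = (-0.1984, 0.8271, -0.5258), i.e. latitude -31.72°, longitude 103.49°.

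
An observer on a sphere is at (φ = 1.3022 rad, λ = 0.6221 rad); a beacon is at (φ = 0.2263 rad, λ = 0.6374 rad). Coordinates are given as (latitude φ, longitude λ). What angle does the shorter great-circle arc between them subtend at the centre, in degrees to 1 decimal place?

Let φ₁ = 1.3022 rad, φ₂ = 0.2263 rad, and Δλ = 0.0153 rad.
cos c = sin φ₁ sin φ₂ + cos φ₁ cos φ₂ cos Δλ = (0.9641)(0.2244) + (0.2654)(0.9745)(0.9999) = 0.47491,
so c = arccos(0.47491) = 1.07593 rad.
So the angular separation is 61.6°.

61.6°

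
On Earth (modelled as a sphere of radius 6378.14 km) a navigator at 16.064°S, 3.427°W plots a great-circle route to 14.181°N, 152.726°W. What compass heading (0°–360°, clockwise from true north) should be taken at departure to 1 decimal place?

Δλ = -149.299° = -2.6058 rad.
y = sin Δλ · cos φ₂ = (-0.5106)(0.9695) = -0.4950
x = cos φ₁ sin φ₂ − sin φ₁ cos φ₂ cos Δλ = (0.9610)(0.2450) − (-0.2767)(0.9695)(-0.8598) = 0.0047
θ = atan2(y, x) = -89.45°; adding 360° gives 270.5°.

270.5°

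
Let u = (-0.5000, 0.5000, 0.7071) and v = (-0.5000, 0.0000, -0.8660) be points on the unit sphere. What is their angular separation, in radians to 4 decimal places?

1.9416 rad

u·v = -0.3623; |u| = 1.0000, |v| = 1.0000.
cos θ = (u·v)/(|u||v|) = -0.3624, so θ = 1.9416 rad.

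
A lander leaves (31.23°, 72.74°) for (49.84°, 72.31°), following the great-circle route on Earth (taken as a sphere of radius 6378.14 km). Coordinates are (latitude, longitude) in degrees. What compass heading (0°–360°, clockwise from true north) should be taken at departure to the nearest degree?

359°

Δλ = -0.430° = -0.0075 rad.
y = sin Δλ · cos φ₂ = (-0.0075)(0.6449) = -0.0048
x = cos φ₁ sin φ₂ − sin φ₁ cos φ₂ cos Δλ = (0.8551)(0.7642) − (0.5185)(0.6449)(1.0000) = 0.3191
θ = atan2(y, x) = -0.87°; adding 360° gives 359°.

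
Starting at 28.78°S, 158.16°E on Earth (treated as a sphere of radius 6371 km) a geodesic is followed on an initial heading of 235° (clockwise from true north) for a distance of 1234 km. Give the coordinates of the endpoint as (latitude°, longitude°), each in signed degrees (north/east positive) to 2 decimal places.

Angular distance δ = d/R = 1234/6371 = 0.19369 rad; initial bearing θ = 4.1015 rad.
sin φ₂ = sin φ₁ cos δ + cos φ₁ sin δ cos θ = (-0.4814)(0.9813) + (0.8765)(0.1925)(-0.5736) = -0.5692, so φ₂ = -34.70°.
Δλ = atan2(sin θ sin δ cos φ₁, cos δ − sin φ₁ sin φ₂) = atan2(-0.1382, 0.7073) = -11.056°.
λ₂ = 158.160° − 11.056° = 147.10°.

-34.70°, 147.10°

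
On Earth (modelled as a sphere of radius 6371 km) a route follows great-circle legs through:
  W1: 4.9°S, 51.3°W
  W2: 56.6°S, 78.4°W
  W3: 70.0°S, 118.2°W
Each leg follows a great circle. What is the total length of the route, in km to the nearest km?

8637 km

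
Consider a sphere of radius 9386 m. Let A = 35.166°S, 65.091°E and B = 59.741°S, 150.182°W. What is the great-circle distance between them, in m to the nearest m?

In radians: φ₁ = -0.6138, φ₂ = -1.0427, Δλ = 144.727° = 2.5260 rad.
cos c = sin φ₁ sin φ₂ + cos φ₁ cos φ₂ cos Δλ = (-0.5759)(-0.8638) + (0.8175)(0.5039)(-0.8164) = 0.16117,
so c = arccos(0.16117) = 1.40892 rad.
Distance = R·c = 9386 × 1.4089 ≈ 13224 m.

13224 m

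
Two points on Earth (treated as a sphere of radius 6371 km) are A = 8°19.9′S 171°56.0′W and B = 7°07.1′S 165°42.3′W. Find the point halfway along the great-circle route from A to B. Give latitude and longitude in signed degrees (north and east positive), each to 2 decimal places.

The central angle between A and B is δ = 0.1098 rad.
With f = 0.5, the slerp weights are sin((1−f)δ)/sin δ = 0.5008 and sin(fδ)/sin δ = 0.5008.
Weighted sum of the unit vectors: (0.5008)·(-0.9797,-0.1388,-0.1449) + (0.5008)·(-0.9616,-0.2450,-0.1239) = (-0.9721, -0.1922, -0.1346).
Converting back: φ = atan2(z, √(x²+y²)) = -7.74°, λ = atan2(y, x) = -168.81°.

-7.74°, -168.81°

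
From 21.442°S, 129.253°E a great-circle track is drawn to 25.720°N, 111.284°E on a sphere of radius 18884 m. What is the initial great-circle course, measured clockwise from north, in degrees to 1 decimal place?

338.8°

Δλ = -17.969° = -0.3136 rad.
y = sin Δλ · cos φ₂ = (-0.3085)(0.9009) = -0.2779
x = cos φ₁ sin φ₂ − sin φ₁ cos φ₂ cos Δλ = (0.9308)(0.4340) − (-0.3656)(0.9009)(0.9512) = 0.7172
θ = atan2(y, x) = -21.18°; adding 360° gives 338.8°.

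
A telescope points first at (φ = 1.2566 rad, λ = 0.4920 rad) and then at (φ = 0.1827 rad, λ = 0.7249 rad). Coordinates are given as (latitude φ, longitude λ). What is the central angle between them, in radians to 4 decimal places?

With latitudes φ₁ = 71.998°, φ₂ = 10.468° and longitude difference Δλ = 13.344°:
cos c = sin φ₁ sin φ₂ + cos φ₁ cos φ₂ cos Δλ = (0.9510)(0.1817) + (0.3091)(0.9834)(0.9730) = 0.46849,
so c = arccos(0.46849) = 1.08321 rad.
So the angular separation is 1.0832 rad.

1.0832 rad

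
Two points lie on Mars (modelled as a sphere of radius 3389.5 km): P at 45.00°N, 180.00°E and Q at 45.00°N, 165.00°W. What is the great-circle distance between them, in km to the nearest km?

627 km

In radians: φ₁ = 0.7854, φ₂ = 0.7854, Δλ = 15.000° = 0.2618 rad.
cos c = sin φ₁ sin φ₂ + cos φ₁ cos φ₂ cos Δλ = (0.7071)(0.7071) + (0.7071)(0.7071)(0.9659) = 0.98296,
so c = arccos(0.98296) = 0.18485 rad.
Distance = R·c = 3389.5 × 0.1849 ≈ 627 km.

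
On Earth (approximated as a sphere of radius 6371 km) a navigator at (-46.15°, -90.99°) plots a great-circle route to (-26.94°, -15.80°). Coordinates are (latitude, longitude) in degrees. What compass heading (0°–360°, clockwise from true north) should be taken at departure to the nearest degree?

Δλ = 75.190° = 1.3123 rad.
y = sin Δλ · cos φ₂ = (0.9668)(0.8915) = 0.8619
x = cos φ₁ sin φ₂ − sin φ₁ cos φ₂ cos Δλ = (0.6928)(-0.4531) − (-0.7212)(0.8915)(0.2556) = -0.1495
θ = atan2(y, x) = 99.84°, so the bearing is 100°.

100°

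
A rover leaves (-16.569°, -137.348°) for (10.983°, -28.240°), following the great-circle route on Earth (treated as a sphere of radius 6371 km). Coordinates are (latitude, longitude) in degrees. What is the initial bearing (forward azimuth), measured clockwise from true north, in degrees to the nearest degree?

84°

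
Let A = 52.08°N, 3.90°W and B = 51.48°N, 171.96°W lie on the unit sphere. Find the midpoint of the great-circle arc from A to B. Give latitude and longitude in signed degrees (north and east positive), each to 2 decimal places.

85.31°, -91.57°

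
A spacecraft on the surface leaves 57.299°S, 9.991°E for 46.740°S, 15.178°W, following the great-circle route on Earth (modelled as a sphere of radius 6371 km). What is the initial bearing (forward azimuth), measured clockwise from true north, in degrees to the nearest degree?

294°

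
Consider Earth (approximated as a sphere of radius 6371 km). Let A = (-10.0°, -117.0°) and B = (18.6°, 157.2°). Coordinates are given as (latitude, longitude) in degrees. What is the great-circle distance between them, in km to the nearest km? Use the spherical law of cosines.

9925 km

With latitudes φ₁ = -10.000°, φ₂ = 18.600° and longitude difference Δλ = -85.800°:
cos c = sin φ₁ sin φ₂ + cos φ₁ cos φ₂ cos Δλ = (-0.1736)(0.3190) + (0.9848)(0.9478)(0.0732) = 0.01297,
so c = arccos(0.01297) = 1.55782 rad.
Distance = R·c = 6371 × 1.5578 ≈ 9925 km.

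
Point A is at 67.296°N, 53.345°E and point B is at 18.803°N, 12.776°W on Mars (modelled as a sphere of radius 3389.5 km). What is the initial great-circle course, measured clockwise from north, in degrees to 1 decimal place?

Δλ = -66.121° = -1.1540 rad.
y = sin Δλ · cos φ₂ = (-0.9144)(0.9466) = -0.8656
x = cos φ₁ sin φ₂ − sin φ₁ cos φ₂ cos Δλ = (0.3860)(0.3223) − (0.9225)(0.9466)(0.4048) = -0.2291
θ = atan2(y, x) = -104.82°; adding 360° gives 255.2°.

255.2°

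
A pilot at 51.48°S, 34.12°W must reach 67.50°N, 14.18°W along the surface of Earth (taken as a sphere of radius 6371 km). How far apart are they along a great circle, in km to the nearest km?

13335 km

In radians: φ₁ = -0.8985, φ₂ = 1.1781, Δλ = 19.940° = 0.3480 rad.
cos c = sin φ₁ sin φ₂ + cos φ₁ cos φ₂ cos Δλ = (-0.7824)(0.9239) + (0.6228)(0.3827)(0.9401) = -0.49879,
so c = arccos(-0.49879) = 2.09300 rad.
Distance = R·c = 6371 × 2.0930 ≈ 13335 km.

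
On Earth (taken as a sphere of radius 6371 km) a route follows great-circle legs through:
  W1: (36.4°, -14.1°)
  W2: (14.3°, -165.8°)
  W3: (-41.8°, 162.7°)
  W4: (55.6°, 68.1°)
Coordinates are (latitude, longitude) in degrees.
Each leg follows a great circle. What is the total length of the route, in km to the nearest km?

34646 km

Leg W1→W2: central angle 2.1414 rad, distance 13643.0 km.
Leg W2→W3: central angle 1.1026 rad, distance 7024.5 km.
Leg W3→W4: central angle 2.1941 rad, distance 13978.8 km.
Total: 13643.0 + 7024.5 + 13978.8 ≈ 34646 km.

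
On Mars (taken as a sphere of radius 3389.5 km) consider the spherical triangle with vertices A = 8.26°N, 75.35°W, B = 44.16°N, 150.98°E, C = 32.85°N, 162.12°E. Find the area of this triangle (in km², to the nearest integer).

4251946 km²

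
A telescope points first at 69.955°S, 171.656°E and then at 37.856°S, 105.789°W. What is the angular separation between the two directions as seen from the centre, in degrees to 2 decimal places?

52.30°

Let φ₁ = -1.2209 rad, φ₂ = -0.6607 rad, and Δλ = 1.4409 rad.
cos c = sin φ₁ sin φ₂ + cos φ₁ cos φ₂ cos Δλ = (-0.9394)(-0.6137) + (0.3428)(0.7896)(0.1296) = 0.61157,
so c = arccos(0.61157) = 0.91275 rad.
So the angular separation is 52.30°.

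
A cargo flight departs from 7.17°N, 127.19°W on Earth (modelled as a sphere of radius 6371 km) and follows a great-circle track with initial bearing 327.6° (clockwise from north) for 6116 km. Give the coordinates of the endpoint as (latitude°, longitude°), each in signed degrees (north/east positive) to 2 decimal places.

49.27°, -169.47°

Angular distance δ = d/R = 6116/6371 = 0.95997 rad; initial bearing θ = 5.7177 rad.
sin φ₂ = sin φ₁ cos δ + cos φ₁ sin δ cos θ = (0.1248)(0.5735) + (0.9922)(0.8192)(0.8443) = 0.7578, so φ₂ = 49.27°.
Δλ = atan2(sin θ sin δ cos φ₁, cos δ − sin φ₁ sin φ₂) = atan2(-0.4355, 0.4790) = -42.280°.
λ₂ = -127.190° − 42.280° = -169.47°.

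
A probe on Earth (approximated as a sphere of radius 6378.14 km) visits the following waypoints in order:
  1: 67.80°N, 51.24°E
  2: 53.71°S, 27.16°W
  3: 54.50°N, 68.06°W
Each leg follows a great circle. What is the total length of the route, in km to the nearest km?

27595 km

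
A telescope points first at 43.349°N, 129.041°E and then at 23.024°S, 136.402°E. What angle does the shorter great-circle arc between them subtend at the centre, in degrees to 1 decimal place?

Let φ₁ = 0.7566 rad, φ₂ = -0.4018 rad, and Δλ = 0.1285 rad.
Haversine: a = sin²(Δφ/2) + cos φ₁ cos φ₂ sin²(Δλ/2) = 0.2996 + (0.7272)(0.9203)(0.0041) = 0.30237.
Central angle c = 2·arcsin(√a) = 1.16444 rad.
So the angular separation is 66.7°.

66.7°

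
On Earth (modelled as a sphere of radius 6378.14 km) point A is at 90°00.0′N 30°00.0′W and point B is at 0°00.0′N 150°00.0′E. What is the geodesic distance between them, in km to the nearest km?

10019 km

With latitudes φ₁ = 90.000°, φ₂ = 0.000° and longitude difference Δλ = -180.000°:
Haversine: a = sin²(Δφ/2) + cos φ₁ cos φ₂ sin²(Δλ/2) = 0.5000 + (0.0000)(1.0000)(1.0000) = 0.50000.
Central angle c = 2·arcsin(√a) = 1.57080 rad.
Distance = R·c = 6378.14 × 1.5708 ≈ 10019 km.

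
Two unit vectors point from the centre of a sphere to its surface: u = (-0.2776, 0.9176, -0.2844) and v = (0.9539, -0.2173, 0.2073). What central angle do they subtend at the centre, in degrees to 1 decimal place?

121.5°

u·v = -0.5232; |u| = 1.0000, |v| = 1.0001.
cos θ = (u·v)/(|u||v|) = -0.5231, so θ = 121.5°.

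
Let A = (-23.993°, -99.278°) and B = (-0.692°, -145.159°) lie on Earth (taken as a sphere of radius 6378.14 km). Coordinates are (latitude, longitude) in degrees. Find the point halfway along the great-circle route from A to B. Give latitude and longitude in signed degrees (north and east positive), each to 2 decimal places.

-13.36°, -123.31°

Central angle δ = 0.8752 rad. Interpolating on the sphere with fraction f = 0.5:
P = [sin((1−f)δ)·A + sin(fδ)·B] / sin δ = 0.5520·A + 0.5520·B in Cartesian coordinates,
giving P = (-0.5343, -0.8131, -0.2311), i.e. latitude -13.36°, longitude -123.31°.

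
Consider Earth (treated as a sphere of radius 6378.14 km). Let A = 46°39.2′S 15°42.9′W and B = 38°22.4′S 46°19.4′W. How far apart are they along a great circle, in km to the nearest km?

2655 km

Let φ₁ = -0.8143 rad, φ₂ = -0.6697 rad, and Δλ = -0.5342 rad.
Haversine: a = sin²(Δφ/2) + cos φ₁ cos φ₂ sin²(Δλ/2) = 0.0052 + (0.6864)(0.7840)(0.0697) = 0.04270.
Central angle c = 2·arcsin(√a) = 0.41629 rad.
Distance = R·c = 6378.14 × 0.4163 ≈ 2655 km.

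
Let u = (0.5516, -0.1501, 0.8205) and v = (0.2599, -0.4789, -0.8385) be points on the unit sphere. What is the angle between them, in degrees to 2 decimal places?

118.21°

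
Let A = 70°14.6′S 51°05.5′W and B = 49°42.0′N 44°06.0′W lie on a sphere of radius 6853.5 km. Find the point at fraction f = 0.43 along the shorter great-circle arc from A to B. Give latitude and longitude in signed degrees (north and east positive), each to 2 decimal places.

-18.69°, -46.77°

The central angle between A and B is δ = 2.0953 rad.
With f = 0.43, the slerp weights are sin((1−f)δ)/sin δ = 1.0744 and sin(fδ)/sin δ = 0.9057.
Weighted sum of the unit vectors: (1.0744)·(0.2123,-0.2630,-0.9411) + (0.9057)·(0.4645,-0.4501,0.7627) = (0.6488, -0.6903, -0.3204).
Converting back: φ = atan2(z, √(x²+y²)) = -18.69°, λ = atan2(y, x) = -46.77°.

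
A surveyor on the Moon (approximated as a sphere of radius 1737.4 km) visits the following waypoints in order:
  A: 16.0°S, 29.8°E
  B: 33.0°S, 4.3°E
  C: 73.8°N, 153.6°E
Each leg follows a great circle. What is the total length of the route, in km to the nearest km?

5004 km

Leg A→B: central angle 0.4996 rad, distance 868.0 km.
Leg B→C: central angle 2.3807 rad, distance 4136.2 km.
Total: 868.0 + 4136.2 ≈ 5004 km.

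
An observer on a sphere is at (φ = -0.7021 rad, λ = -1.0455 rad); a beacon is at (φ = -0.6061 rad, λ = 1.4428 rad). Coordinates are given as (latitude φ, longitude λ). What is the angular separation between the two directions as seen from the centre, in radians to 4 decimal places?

1.7015 rad

With latitudes φ₁ = -40.227°, φ₂ = -34.727° and longitude difference Δλ = 142.569°:
Haversine: a = sin²(Δφ/2) + cos φ₁ cos φ₂ sin²(Δλ/2) = 0.0023 + (0.7635)(0.8219)(0.8970) = 0.56519.
Central angle c = 2·arcsin(√a) = 1.70155 rad.
So the angular separation is 1.7015 rad.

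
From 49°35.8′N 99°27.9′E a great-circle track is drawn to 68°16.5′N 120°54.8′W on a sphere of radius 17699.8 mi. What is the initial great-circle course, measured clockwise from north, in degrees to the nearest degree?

With φ₁ = 0.8656, φ₂ = 1.1916, Δλ = 2.4369 rad, the forward-azimuth formula gives
θ = atan2( sin Δλ cos φ₂ , cos φ₁ sin φ₂ − sin φ₁ cos φ₂ cos Δλ ) = atan2(0.2398, 0.8169) = 16.36°.
So the initial bearing is 16°.

16°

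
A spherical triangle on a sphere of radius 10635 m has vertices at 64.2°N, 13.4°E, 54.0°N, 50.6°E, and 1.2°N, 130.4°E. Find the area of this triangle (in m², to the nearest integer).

25272068 m²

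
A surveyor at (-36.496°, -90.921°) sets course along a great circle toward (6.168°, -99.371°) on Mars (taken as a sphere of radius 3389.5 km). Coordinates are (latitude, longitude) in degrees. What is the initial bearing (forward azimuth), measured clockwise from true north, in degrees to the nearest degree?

Δλ = -8.450° = -0.1475 rad.
y = sin Δλ · cos φ₂ = (-0.1469)(0.9942) = -0.1461
x = cos φ₁ sin φ₂ − sin φ₁ cos φ₂ cos Δλ = (0.8039)(0.1074) − (-0.5948)(0.9942)(0.9891) = 0.6713
θ = atan2(y, x) = -12.28°; adding 360° gives 348°.

348°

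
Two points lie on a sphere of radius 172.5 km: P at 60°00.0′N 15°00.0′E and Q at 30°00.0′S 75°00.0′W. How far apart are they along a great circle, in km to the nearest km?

348 km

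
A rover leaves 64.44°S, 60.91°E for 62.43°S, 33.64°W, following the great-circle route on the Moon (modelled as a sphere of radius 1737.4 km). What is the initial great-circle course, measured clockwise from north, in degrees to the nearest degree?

228°

Δλ = -94.550° = -1.6502 rad.
y = sin Δλ · cos φ₂ = (-0.9968)(0.4628) = -0.4614
x = cos φ₁ sin φ₂ − sin φ₁ cos φ₂ cos Δλ = (0.4315)(-0.8864) − (-0.9021)(0.4628)(-0.0793) = -0.4156
θ = atan2(y, x) = -132.01°; adding 360° gives 228°.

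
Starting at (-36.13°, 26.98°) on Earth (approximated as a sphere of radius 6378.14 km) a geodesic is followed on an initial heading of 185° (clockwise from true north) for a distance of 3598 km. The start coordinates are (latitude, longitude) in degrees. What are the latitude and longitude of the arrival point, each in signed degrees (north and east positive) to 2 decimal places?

Angular distance δ = d/R = 3598/6378.14 = 0.56411 rad; initial bearing θ = 3.2289 rad.
sin φ₂ = sin φ₁ cos δ + cos φ₁ sin δ cos θ = (-0.5896)(0.8451) + (0.8077)(0.5347)(-0.9962) = -0.9285, so φ₂ = -68.20°.
Δλ = atan2(sin θ sin δ cos φ₁, cos δ − sin φ₁ sin φ₂) = atan2(-0.0376, 0.2976) = -7.207°.
λ₂ = 26.980° − 7.207° = 19.77°.

-68.20°, 19.77°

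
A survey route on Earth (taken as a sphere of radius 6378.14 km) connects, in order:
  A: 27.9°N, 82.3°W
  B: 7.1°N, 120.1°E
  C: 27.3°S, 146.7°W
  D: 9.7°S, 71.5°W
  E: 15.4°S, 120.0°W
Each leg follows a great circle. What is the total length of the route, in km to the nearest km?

39518 km

Leg A→B: central angle 2.4234 rad, distance 15456.6 km.
Leg B→C: central angle 1.6769 rad, distance 10695.6 km.
Leg C→D: central angle 1.2650 rad, distance 8068.5 km.
Leg D→E: central angle 0.8306 rad, distance 5297.6 km.
Total: 15456.6 + 10695.6 + 8068.5 + 5297.6 ≈ 39518 km.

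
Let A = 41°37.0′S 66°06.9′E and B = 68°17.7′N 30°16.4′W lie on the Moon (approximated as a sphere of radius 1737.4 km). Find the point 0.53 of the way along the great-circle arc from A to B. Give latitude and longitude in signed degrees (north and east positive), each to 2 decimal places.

22.01°, 37.03°

The central angle between A and B is δ = 2.2755 rad.
With f = 0.53, the slerp weights are sin((1−f)δ)/sin δ = 1.1512 and sin(fδ)/sin δ = 1.2263.
Weighted sum of the unit vectors: (1.1512)·(0.3027,0.6836,-0.6641) + (1.2263)·(0.3194,-0.1864,0.9291) = (0.7401, 0.5583, 0.3748).
Converting back: φ = atan2(z, √(x²+y²)) = 22.01°, λ = atan2(y, x) = 37.03°.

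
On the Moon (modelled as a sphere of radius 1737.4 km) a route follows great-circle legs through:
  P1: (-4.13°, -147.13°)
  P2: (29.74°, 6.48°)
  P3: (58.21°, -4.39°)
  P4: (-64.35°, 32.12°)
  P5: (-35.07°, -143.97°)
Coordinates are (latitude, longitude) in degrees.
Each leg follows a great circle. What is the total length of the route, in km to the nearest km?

Leg P1→P2: central angle 2.5175 rad, distance 4373.9 km.
Leg P2→P3: central angle 0.5138 rad, distance 892.8 km.
Leg P3→P4: central angle 2.1931 rad, distance 3810.3 km.
Leg P4→P5: central angle 1.4056 rad, distance 2442.0 km.
Total: 4373.9 + 892.8 + 3810.3 + 2442.0 ≈ 11519 km.

11519 km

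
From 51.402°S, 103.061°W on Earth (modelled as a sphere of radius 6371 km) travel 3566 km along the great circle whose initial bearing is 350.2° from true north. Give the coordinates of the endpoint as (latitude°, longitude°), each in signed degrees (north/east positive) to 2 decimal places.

-19.63°, -108.57°

Angular distance δ = d/R = 3566/6371 = 0.55972 rad; initial bearing θ = 6.1121 rad.
sin φ₂ = sin φ₁ cos δ + cos φ₁ sin δ cos θ = (-0.7815)(0.8474) + (0.6239)(0.5310)(0.9854) = -0.3359, so φ₂ = -19.63°.
Δλ = atan2(sin θ sin δ cos φ₁, cos δ − sin φ₁ sin φ₂) = atan2(-0.0564, 0.5849) = -5.506°.
λ₂ = -103.061° − 5.506° = -108.57°.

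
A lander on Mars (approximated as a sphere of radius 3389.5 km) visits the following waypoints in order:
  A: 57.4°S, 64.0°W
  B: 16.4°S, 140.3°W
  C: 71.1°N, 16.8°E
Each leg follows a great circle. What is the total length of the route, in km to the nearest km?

11387 km

Leg A→B: central angle 1.2022 rad, distance 4075.0 km.
Leg B→C: central angle 2.1572 rad, distance 7311.8 km.
Total: 4075.0 + 7311.8 ≈ 11387 km.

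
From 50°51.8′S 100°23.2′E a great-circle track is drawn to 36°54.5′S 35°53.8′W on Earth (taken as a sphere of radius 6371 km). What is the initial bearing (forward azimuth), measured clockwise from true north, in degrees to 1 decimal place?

213.7°

With φ₁ = -0.8877, φ₂ = -0.6442, Δλ = -2.3786 rad, the forward-azimuth formula gives
θ = atan2( sin Δλ cos φ₂ , cos φ₁ sin φ₂ − sin φ₁ cos φ₂ cos Δλ ) = atan2(-0.5526, -0.8273) = -146.26°.
Adding 360° brings this into [0°, 360°): 213.7°.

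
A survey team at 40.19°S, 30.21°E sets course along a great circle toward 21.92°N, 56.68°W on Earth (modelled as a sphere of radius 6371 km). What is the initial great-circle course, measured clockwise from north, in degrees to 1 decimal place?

288.9°

With φ₁ = -0.7014, φ₂ = 0.3826, Δλ = -1.5165 rad, the forward-azimuth formula gives
θ = atan2( sin Δλ cos φ₂ , cos φ₁ sin φ₂ − sin φ₁ cos φ₂ cos Δλ ) = atan2(-0.9263, 0.3177) = -71.07°.
Adding 360° brings this into [0°, 360°): 288.9°.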